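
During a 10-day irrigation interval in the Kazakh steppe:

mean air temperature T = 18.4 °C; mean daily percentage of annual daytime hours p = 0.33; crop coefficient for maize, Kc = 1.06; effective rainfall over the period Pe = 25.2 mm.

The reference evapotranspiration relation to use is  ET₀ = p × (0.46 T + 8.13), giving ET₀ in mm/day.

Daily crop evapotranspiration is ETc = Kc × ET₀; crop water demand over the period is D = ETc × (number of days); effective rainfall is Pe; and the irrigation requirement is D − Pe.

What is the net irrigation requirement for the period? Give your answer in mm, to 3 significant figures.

ET₀ = 0.33 × (0.46 × 18.4 + 8.13) = 0.33 × 16.594 = 5.4760 mm/d
ETc = Kc × ET₀ = 1.06 × 5.4760 = 5.8046 mm/d
Crop demand D = ETc × 10 d = 5.8046 × 10 = 58.046 mm
D − Pe = 58.046 − 25.2 = 32.846 mm

32.8 mm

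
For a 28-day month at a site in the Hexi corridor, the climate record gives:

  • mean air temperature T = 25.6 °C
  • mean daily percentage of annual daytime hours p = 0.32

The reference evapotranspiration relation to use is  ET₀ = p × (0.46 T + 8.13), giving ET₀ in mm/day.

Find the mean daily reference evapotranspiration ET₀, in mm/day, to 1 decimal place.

6.4 mm/day

ET₀ = 0.32 × (0.46 × 25.6 + 8.13) = 0.32 × 19.906 = 6.3699 mm/d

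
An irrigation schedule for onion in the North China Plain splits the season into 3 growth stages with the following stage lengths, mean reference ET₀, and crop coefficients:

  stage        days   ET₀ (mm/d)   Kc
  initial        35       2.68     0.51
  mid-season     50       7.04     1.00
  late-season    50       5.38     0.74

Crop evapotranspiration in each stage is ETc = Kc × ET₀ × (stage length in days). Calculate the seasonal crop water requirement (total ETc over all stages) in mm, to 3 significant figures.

initial: 0.51 × 2.68 × 35 = 47.84 mm
mid-season: 1.00 × 7.04 × 50 = 352.00 mm
late-season: 0.74 × 5.38 × 50 = 199.06 mm
Seasonal total = 598.90 mm

599 mm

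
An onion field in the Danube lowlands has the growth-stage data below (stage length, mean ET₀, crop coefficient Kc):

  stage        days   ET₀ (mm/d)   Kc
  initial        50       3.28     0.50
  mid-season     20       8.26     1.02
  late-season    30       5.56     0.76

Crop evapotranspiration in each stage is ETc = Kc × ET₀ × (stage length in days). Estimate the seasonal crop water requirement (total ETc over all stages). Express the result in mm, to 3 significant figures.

initial: 0.50 × 3.28 × 50 = 82.00 mm
mid-season: 1.02 × 8.26 × 20 = 168.50 mm
late-season: 0.76 × 5.56 × 30 = 126.77 mm
Seasonal total = 377.27 mm

377 mm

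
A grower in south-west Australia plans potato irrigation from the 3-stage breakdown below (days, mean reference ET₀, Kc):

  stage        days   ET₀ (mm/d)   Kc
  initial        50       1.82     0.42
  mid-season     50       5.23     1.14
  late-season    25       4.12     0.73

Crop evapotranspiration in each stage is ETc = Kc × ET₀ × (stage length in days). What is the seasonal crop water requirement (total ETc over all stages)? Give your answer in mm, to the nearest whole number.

initial: 0.42 × 1.82 × 50 = 38.22 mm
mid-season: 1.14 × 5.23 × 50 = 298.11 mm
late-season: 0.73 × 4.12 × 25 = 75.19 mm
Seasonal total = 411.52 mm

412 mm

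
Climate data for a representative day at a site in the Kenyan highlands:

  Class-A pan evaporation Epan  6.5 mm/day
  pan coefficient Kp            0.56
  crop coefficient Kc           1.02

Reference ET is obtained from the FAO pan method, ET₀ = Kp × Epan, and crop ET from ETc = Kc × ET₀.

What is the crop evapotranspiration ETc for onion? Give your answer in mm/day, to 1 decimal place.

3.7 mm/day

ET₀ = 0.56 × 6.5 = 3.6400 mm/d
ETc = Kc × ET₀ = 1.02 × 3.6400 = 3.7128 mm/d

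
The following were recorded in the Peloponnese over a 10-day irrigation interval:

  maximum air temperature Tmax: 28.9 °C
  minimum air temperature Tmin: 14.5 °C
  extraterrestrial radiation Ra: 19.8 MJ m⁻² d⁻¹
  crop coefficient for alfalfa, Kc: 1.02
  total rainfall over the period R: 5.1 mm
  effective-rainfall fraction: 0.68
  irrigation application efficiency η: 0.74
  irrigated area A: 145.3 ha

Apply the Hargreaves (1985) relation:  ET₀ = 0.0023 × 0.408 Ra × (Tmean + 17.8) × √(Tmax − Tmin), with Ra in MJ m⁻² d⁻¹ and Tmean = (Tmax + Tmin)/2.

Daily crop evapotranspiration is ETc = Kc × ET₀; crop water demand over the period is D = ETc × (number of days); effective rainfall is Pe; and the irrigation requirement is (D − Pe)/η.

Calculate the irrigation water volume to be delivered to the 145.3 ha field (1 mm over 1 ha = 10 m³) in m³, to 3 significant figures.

Tmean = (28.9 + 14.5)/2 = 21.70 °C
0.408 Ra = 0.408 × 19.8 = 8.0784 mm/d equivalent
ET₀ = 0.0023 × 8.0784 × (21.70 + 17.8) × √14.4 = 0.0023 × 8.0784 × 39.50 × 3.7947 = 2.7850 mm/d
ETc = Kc × ET₀ = 1.02 × 2.7850 = 2.8407 mm/d
Crop demand D = ETc × 10 d = 2.8407 × 10 = 28.407 mm
Pe = 0.68 × 5.1 = 3.468 mm
D − Pe = 28.407 − 3.468 = 24.939 mm
Gross irrigation = 24.939 / 0.74 = 33.701 mm
Volume = 33.701 mm × 145.3 ha × 10 = 48967.6 m³

49000 m³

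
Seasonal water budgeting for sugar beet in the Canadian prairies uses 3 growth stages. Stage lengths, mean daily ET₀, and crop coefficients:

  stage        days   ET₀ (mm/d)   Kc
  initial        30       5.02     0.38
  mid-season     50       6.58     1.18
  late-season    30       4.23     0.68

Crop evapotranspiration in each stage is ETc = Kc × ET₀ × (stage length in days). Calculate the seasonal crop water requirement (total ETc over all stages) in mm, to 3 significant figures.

initial: 0.38 × 5.02 × 30 = 57.23 mm
mid-season: 1.18 × 6.58 × 50 = 388.22 mm
late-season: 0.68 × 4.23 × 30 = 86.29 mm
Seasonal total = 531.74 mm

532 mm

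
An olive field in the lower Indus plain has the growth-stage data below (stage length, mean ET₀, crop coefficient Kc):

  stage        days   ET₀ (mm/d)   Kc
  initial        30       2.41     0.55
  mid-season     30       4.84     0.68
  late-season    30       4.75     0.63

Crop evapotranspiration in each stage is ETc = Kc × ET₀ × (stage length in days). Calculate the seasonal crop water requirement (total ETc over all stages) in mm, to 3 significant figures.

initial: 0.55 × 2.41 × 30 = 39.77 mm
mid-season: 0.68 × 4.84 × 30 = 98.74 mm
late-season: 0.63 × 4.75 × 30 = 89.78 mm
Seasonal total = 228.29 mm

228 mm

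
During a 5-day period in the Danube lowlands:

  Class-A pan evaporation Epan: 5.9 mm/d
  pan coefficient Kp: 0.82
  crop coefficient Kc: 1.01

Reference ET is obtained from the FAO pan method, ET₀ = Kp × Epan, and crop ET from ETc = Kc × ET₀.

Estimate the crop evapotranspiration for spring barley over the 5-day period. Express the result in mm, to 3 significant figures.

ET₀ = 0.82 × 5.9 = 4.8380 mm/d
ETc = Kc × ET₀ = 1.01 × 4.8380 = 4.8864 mm/d
Over 5 days: 4.8864 × 5 = 24.432 mm

24.4 mm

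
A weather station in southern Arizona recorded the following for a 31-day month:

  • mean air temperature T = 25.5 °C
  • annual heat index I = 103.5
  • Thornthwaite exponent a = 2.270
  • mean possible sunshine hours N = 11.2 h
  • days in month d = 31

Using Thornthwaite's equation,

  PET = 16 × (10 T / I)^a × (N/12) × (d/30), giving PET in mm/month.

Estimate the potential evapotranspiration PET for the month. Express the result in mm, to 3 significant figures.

10T/I = 10 × 25.5 / 103.5 = 2.4638
(10T/I)^a = 2.4638^2.270 = 7.7436
Uncorrected PET = 16 × 7.7436 = 123.898 mm
Correction = (N/12)(d/30) = (11.2/12)(31/30) = 0.9644
PET = 123.898 × 0.9644 = 119.487 mm/month

119 mm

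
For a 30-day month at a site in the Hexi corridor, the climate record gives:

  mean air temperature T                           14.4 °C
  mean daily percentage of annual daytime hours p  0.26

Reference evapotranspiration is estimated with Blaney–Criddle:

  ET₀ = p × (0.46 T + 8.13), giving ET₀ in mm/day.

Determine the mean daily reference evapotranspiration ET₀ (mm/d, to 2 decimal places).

3.84 mm/d

ET₀ = 0.26 × (0.46 × 14.4 + 8.13) = 0.26 × 14.754 = 3.8360 mm/d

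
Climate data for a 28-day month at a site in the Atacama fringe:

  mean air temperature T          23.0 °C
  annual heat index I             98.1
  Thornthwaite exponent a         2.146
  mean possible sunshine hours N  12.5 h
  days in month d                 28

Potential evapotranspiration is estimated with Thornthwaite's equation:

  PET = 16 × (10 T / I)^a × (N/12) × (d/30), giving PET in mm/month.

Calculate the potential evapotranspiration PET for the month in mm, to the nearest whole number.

97 mm

10T/I = 10 × 23.0 / 98.1 = 2.3445
(10T/I)^a = 2.3445^2.146 = 6.2248
Uncorrected PET = 16 × 6.2248 = 99.597 mm
Correction = (N/12)(d/30) = (12.5/12)(28/30) = 0.9722
PET = 99.597 × 0.9722 = 96.828 mm/month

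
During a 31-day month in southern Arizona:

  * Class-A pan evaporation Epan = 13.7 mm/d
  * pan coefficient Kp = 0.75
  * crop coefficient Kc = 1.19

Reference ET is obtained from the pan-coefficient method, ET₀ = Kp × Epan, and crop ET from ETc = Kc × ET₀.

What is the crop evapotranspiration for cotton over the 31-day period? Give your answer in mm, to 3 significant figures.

379 mm

ET₀ = 0.75 × 13.7 = 10.2750 mm/d
ETc = Kc × ET₀ = 1.19 × 10.2750 = 12.2273 mm/d
Over 31 days: 12.2273 × 31 = 379.046 mm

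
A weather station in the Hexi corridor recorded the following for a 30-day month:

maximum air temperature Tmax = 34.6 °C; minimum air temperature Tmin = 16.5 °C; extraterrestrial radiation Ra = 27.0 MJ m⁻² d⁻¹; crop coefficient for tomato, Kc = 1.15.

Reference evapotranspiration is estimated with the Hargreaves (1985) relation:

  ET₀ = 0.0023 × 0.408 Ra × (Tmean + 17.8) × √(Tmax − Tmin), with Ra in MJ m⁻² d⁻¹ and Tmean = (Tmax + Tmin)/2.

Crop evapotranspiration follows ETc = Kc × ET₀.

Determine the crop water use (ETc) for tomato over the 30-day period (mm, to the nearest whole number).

161 mm

Tmean = (34.6 + 16.5)/2 = 25.55 °C
0.408 Ra = 0.408 × 27.0 = 11.0160 mm/d equivalent
ET₀ = 0.0023 × 11.0160 × (25.55 + 17.8) × √18.1 = 0.0023 × 11.0160 × 43.35 × 4.2544 = 4.6728 mm/d
ETc = Kc × ET₀ = 1.15 × 4.6728 = 5.3737 mm/d
Over 30 days: 5.3737 × 30 = 161.211 mm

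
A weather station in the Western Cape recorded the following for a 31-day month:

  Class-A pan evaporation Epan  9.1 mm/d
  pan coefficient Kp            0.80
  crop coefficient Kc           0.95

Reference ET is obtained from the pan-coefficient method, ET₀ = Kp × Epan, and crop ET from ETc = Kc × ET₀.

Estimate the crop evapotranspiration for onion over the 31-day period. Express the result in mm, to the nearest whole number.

ET₀ = 0.80 × 9.1 = 7.2800 mm/d
ETc = Kc × ET₀ = 0.95 × 7.2800 = 6.9160 mm/d
Over 31 days: 6.9160 × 31 = 214.396 mm

214 mm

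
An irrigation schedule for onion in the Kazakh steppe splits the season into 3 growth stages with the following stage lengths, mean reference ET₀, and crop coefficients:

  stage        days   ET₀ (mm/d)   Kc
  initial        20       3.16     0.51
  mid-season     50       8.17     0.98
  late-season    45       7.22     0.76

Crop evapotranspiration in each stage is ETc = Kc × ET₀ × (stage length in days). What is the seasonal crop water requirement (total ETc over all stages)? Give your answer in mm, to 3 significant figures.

initial: 0.51 × 3.16 × 20 = 32.23 mm
mid-season: 0.98 × 8.17 × 50 = 400.33 mm
late-season: 0.76 × 7.22 × 45 = 246.92 mm
Seasonal total = 679.48 mm

679 mm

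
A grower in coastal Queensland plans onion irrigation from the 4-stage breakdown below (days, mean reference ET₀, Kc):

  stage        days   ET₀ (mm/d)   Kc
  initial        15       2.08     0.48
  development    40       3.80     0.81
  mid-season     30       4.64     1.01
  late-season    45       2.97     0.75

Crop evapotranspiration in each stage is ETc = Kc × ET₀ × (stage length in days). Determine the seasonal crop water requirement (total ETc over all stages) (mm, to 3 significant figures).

379 mm

initial: 0.48 × 2.08 × 15 = 14.98 mm
development: 0.81 × 3.80 × 40 = 123.12 mm
mid-season: 1.01 × 4.64 × 30 = 140.59 mm
late-season: 0.75 × 2.97 × 45 = 100.24 mm
Seasonal total = 378.93 mm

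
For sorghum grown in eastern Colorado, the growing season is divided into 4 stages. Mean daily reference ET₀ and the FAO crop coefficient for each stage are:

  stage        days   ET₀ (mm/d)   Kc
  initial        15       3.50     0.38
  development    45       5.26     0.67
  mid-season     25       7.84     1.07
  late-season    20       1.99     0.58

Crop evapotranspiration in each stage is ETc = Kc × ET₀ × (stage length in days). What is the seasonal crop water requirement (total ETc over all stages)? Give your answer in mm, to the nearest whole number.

411 mm

initial: 0.38 × 3.50 × 15 = 19.95 mm
development: 0.67 × 5.26 × 45 = 158.59 mm
mid-season: 1.07 × 7.84 × 25 = 209.72 mm
late-season: 0.58 × 1.99 × 20 = 23.08 mm
Seasonal total = 411.34 mm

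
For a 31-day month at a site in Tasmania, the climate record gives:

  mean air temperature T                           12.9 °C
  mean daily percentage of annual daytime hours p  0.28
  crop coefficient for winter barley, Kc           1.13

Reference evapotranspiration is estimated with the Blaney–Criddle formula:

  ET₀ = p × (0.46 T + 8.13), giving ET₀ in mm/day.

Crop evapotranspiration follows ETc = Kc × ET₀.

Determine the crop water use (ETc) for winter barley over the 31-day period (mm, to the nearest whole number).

138 mm

ET₀ = 0.28 × (0.46 × 12.9 + 8.13) = 0.28 × 14.064 = 3.9379 mm/d
ETc = Kc × ET₀ = 1.13 × 3.9379 = 4.4498 mm/d
Over 31 days: 4.4498 × 31 = 137.944 mm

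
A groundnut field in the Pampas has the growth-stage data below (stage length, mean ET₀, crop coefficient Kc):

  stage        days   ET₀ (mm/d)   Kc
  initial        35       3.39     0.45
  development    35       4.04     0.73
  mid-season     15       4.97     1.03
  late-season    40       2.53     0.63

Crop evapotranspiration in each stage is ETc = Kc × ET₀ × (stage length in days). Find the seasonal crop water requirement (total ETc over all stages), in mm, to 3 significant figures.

297 mm

initial: 0.45 × 3.39 × 35 = 53.39 mm
development: 0.73 × 4.04 × 35 = 103.22 mm
mid-season: 1.03 × 4.97 × 15 = 76.79 mm
late-season: 0.63 × 2.53 × 40 = 63.76 mm
Seasonal total = 297.16 mm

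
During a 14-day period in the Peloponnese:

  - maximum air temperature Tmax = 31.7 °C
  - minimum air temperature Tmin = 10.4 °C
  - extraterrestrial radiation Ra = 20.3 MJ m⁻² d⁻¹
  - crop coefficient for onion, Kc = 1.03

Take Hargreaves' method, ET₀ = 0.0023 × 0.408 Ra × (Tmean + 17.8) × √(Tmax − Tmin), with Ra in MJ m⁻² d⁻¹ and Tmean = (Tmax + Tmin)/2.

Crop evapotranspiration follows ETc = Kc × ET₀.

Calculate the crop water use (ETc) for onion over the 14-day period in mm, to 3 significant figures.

Tmean = (31.7 + 10.4)/2 = 21.05 °C
0.408 Ra = 0.408 × 20.3 = 8.2824 mm/d equivalent
ET₀ = 0.0023 × 8.2824 × (21.05 + 17.8) × √21.3 = 0.0023 × 8.2824 × 38.85 × 4.6152 = 3.4156 mm/d
ETc = Kc × ET₀ = 1.03 × 3.4156 = 3.5181 mm/d
Over 14 days: 3.5181 × 14 = 49.253 mm

49.3 mm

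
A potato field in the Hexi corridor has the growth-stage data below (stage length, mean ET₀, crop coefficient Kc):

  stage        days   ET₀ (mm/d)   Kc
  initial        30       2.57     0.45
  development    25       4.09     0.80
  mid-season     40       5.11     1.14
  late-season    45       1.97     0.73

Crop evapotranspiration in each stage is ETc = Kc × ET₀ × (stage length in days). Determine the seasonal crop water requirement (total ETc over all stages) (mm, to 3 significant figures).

initial: 0.45 × 2.57 × 30 = 34.70 mm
development: 0.80 × 4.09 × 25 = 81.80 mm
mid-season: 1.14 × 5.11 × 40 = 233.02 mm
late-season: 0.73 × 1.97 × 45 = 64.71 mm
Seasonal total = 414.23 mm

414 mm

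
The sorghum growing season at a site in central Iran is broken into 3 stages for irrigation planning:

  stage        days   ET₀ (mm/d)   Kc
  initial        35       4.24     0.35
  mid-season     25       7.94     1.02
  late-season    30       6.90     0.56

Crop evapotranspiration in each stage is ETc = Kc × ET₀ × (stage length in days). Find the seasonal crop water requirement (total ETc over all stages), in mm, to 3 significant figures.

initial: 0.35 × 4.24 × 35 = 51.94 mm
mid-season: 1.02 × 7.94 × 25 = 202.47 mm
late-season: 0.56 × 6.90 × 30 = 115.92 mm
Seasonal total = 370.33 mm

370 mm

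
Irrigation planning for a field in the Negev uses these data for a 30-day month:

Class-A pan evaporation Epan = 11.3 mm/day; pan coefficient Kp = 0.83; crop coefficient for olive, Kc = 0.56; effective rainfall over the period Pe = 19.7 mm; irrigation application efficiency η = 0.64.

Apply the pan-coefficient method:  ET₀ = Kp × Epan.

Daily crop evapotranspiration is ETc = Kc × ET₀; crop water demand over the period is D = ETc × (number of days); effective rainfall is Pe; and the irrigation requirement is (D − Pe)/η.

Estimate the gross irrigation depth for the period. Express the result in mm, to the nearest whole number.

215 mm

ET₀ = 0.83 × 11.3 = 9.3790 mm/d
ETc = Kc × ET₀ = 0.56 × 9.3790 = 5.2522 mm/d
Crop demand D = ETc × 30 d = 5.2522 × 30 = 157.566 mm
D − Pe = 157.566 − 19.7 = 137.866 mm
Gross irrigation = 137.866 / 0.64 = 215.416 mm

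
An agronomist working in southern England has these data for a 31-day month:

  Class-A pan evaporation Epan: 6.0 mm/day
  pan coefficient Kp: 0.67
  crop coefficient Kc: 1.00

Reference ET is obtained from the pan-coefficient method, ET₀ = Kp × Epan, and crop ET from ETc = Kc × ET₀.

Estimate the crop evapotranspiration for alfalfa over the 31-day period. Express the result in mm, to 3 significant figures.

ET₀ = 0.67 × 6.0 = 4.0200 mm/d
ETc = Kc × ET₀ = 1.00 × 4.0200 = 4.0200 mm/d
Over 31 days: 4.0200 × 31 = 124.620 mm

125 mm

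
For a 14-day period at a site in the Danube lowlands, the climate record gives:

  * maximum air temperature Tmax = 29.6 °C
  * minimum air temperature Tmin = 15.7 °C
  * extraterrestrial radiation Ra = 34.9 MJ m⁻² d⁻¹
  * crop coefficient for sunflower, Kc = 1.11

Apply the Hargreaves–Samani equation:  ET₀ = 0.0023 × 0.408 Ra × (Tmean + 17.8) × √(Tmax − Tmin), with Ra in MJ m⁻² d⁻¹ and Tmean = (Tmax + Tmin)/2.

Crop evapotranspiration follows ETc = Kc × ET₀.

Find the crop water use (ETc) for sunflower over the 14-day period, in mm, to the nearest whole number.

77 mm

Tmean = (29.6 + 15.7)/2 = 22.65 °C
0.408 Ra = 0.408 × 34.9 = 14.2392 mm/d equivalent
ET₀ = 0.0023 × 14.2392 × (22.65 + 17.8) × √13.9 = 0.0023 × 14.2392 × 40.45 × 3.7283 = 4.9390 mm/d
ETc = Kc × ET₀ = 1.11 × 4.9390 = 5.4823 mm/d
Over 14 days: 5.4823 × 14 = 76.752 mm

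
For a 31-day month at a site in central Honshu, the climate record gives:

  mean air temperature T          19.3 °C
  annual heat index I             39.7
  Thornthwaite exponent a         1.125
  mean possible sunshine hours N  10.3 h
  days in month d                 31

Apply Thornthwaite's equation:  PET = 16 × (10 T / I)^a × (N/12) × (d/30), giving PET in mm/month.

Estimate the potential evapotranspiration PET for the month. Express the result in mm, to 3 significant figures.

10T/I = 10 × 19.3 / 39.7 = 4.8615
(10T/I)^a = 4.8615^1.125 = 5.9240
Uncorrected PET = 16 × 5.9240 = 94.784 mm
Correction = (N/12)(d/30) = (10.3/12)(31/30) = 0.8869
PET = 94.784 × 0.8869 = 84.064 mm/month

84.1 mm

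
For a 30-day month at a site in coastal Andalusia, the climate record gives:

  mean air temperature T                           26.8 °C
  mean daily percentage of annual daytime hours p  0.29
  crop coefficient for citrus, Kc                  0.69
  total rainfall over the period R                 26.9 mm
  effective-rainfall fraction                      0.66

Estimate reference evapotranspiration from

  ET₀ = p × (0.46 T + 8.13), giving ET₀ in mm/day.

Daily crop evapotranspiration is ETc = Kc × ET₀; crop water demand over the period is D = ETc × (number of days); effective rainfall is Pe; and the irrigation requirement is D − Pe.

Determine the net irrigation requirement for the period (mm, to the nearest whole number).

105 mm

ET₀ = 0.29 × (0.46 × 26.8 + 8.13) = 0.29 × 20.458 = 5.9328 mm/d
ETc = Kc × ET₀ = 0.69 × 5.9328 = 4.0936 mm/d
Crop demand D = ETc × 30 d = 4.0936 × 30 = 122.808 mm
Pe = 0.66 × 26.9 = 17.754 mm
D − Pe = 122.808 − 17.754 = 105.054 mm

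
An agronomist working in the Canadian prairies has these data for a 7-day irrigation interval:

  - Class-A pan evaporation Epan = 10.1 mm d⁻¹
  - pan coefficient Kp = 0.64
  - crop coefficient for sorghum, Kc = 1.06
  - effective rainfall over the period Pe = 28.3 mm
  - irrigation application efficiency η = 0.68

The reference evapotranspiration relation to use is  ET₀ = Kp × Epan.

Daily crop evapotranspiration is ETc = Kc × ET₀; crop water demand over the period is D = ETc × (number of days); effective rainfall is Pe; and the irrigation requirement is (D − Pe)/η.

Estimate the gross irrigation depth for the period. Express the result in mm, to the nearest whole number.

29 mm

ET₀ = 0.64 × 10.1 = 6.4640 mm/d
ETc = Kc × ET₀ = 1.06 × 6.4640 = 6.8518 mm/d
Crop demand D = ETc × 7 d = 6.8518 × 7 = 47.963 mm
D − Pe = 47.963 − 28.3 = 19.663 mm
Gross irrigation = 19.663 / 0.68 = 28.916 mm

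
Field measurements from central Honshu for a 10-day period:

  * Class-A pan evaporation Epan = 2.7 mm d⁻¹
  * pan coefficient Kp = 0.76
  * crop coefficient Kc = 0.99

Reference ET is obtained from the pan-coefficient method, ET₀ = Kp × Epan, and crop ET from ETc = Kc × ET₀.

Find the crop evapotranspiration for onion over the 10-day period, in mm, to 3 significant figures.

ET₀ = 0.76 × 2.7 = 2.0520 mm/d
ETc = Kc × ET₀ = 0.99 × 2.0520 = 2.0315 mm/d
Over 10 days: 2.0315 × 10 = 20.315 mm

20.3 mm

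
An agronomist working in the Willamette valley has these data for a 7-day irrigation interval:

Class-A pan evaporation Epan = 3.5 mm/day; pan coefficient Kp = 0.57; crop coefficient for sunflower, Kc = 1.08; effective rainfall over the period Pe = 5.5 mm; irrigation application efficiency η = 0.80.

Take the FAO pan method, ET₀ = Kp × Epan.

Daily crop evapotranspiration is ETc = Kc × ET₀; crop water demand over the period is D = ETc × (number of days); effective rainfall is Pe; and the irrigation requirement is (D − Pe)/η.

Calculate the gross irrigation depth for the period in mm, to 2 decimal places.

11.98 mm

ET₀ = 0.57 × 3.5 = 1.9950 mm/d
ETc = Kc × ET₀ = 1.08 × 1.9950 = 2.1546 mm/d
Crop demand D = ETc × 7 d = 2.1546 × 7 = 15.082 mm
D − Pe = 15.082 − 5.5 = 9.582 mm
Gross irrigation = 9.582 / 0.80 = 11.978 mm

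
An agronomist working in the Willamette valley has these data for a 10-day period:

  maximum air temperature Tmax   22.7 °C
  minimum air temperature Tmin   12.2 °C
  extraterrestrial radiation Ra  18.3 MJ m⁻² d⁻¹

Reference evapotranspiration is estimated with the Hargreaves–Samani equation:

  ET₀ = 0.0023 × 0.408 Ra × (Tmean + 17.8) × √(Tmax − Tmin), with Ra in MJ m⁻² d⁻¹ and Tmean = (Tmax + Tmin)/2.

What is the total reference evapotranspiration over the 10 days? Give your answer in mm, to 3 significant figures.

Tmean = (22.7 + 12.2)/2 = 17.45 °C
0.408 Ra = 0.408 × 18.3 = 7.4664 mm/d equivalent
ET₀ = 0.0023 × 7.4664 × (17.45 + 17.8) × √10.5 = 0.0023 × 7.4664 × 35.25 × 3.2404 = 1.9615 mm/d
Over 10 days: 1.9615 × 10 = 19.615 mm

19.6 mm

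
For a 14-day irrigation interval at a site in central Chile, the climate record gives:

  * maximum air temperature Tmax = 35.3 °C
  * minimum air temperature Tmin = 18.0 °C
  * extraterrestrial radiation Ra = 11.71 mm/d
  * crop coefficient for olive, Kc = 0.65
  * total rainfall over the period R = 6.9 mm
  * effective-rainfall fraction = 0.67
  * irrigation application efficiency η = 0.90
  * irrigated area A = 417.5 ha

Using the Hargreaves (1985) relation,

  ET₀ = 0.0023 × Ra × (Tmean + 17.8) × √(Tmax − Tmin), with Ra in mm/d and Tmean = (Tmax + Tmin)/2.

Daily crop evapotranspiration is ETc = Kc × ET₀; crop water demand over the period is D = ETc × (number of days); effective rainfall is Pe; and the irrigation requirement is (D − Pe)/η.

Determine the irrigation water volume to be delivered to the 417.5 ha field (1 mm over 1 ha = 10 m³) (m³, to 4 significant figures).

188800 m³

Tmean = (35.3 + 18.0)/2 = 26.65 °C
ET₀ = 0.0023 × 11.71 × (26.65 + 17.8) × √17.3 = 0.0023 × 11.71 × 44.45 × 4.1593 = 4.9794 mm/d
ETc = Kc × ET₀ = 0.65 × 4.9794 = 3.2366 mm/d
Crop demand D = ETc × 14 d = 3.2366 × 14 = 45.312 mm
Pe = 0.67 × 6.9 = 4.623 mm
D − Pe = 45.312 − 4.623 = 40.689 mm
Gross irrigation = 40.689 / 0.90 = 45.210 mm
Volume = 45.210 mm × 417.5 ha × 10 = 188751.8 m³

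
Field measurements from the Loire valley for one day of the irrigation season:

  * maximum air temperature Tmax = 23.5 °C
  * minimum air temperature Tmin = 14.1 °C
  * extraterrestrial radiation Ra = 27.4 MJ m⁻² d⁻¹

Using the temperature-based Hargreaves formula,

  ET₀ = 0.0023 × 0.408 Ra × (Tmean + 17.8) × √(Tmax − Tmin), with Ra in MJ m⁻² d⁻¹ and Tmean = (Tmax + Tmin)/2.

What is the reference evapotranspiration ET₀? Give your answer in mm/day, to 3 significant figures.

Tmean = (23.5 + 14.1)/2 = 18.80 °C
0.408 Ra = 0.408 × 27.4 = 11.1792 mm/d equivalent
ET₀ = 0.0023 × 11.1792 × (18.80 + 17.8) × √9.4 = 0.0023 × 11.1792 × 36.60 × 3.0659 = 2.8852 mm/d

2.89 mm/day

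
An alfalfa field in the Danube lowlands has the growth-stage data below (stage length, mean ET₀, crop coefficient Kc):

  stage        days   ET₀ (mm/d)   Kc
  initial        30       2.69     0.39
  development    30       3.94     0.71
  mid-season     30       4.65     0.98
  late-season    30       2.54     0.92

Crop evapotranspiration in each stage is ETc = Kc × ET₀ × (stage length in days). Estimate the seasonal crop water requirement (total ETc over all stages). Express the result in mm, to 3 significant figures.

initial: 0.39 × 2.69 × 30 = 31.47 mm
development: 0.71 × 3.94 × 30 = 83.92 mm
mid-season: 0.98 × 4.65 × 30 = 136.71 mm
late-season: 0.92 × 2.54 × 30 = 70.10 mm
Seasonal total = 322.20 mm

322 mm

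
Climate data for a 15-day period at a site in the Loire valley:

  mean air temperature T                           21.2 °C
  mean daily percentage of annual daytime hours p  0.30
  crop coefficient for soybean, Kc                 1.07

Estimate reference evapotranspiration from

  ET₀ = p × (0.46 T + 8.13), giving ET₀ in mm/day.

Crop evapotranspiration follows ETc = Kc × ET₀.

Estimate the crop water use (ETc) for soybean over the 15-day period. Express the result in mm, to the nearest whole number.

86 mm

ET₀ = 0.30 × (0.46 × 21.2 + 8.13) = 0.30 × 17.882 = 5.3646 mm/d
ETc = Kc × ET₀ = 1.07 × 5.3646 = 5.7401 mm/d
Over 15 days: 5.7401 × 15 = 86.102 mm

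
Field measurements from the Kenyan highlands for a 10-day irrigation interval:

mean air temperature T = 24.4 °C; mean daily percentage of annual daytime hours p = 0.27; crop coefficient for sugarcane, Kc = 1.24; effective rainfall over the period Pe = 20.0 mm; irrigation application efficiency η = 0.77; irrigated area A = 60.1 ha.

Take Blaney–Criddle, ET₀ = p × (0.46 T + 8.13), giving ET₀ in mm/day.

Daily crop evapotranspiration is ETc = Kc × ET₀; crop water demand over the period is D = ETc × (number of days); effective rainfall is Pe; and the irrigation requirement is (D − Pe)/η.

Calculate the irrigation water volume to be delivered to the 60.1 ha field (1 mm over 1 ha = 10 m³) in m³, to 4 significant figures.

34970 m³

ET₀ = 0.27 × (0.46 × 24.4 + 8.13) = 0.27 × 19.354 = 5.2256 mm/d
ETc = Kc × ET₀ = 1.24 × 5.2256 = 6.4797 mm/d
Crop demand D = ETc × 10 d = 6.4797 × 10 = 64.797 mm
D − Pe = 64.797 − 20.0 = 44.797 mm
Gross irrigation = 44.797 / 0.77 = 58.178 mm
Volume = 58.178 mm × 60.1 ha × 10 = 34965.0 m³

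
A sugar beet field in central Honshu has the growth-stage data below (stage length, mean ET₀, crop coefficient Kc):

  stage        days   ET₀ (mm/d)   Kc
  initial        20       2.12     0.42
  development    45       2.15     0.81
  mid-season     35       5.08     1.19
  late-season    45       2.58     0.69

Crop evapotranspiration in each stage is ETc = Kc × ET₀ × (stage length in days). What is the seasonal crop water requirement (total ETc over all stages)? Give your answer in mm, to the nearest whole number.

388 mm

initial: 0.42 × 2.12 × 20 = 17.81 mm
development: 0.81 × 2.15 × 45 = 78.37 mm
mid-season: 1.19 × 5.08 × 35 = 211.58 mm
late-season: 0.69 × 2.58 × 45 = 80.11 mm
Seasonal total = 387.87 mm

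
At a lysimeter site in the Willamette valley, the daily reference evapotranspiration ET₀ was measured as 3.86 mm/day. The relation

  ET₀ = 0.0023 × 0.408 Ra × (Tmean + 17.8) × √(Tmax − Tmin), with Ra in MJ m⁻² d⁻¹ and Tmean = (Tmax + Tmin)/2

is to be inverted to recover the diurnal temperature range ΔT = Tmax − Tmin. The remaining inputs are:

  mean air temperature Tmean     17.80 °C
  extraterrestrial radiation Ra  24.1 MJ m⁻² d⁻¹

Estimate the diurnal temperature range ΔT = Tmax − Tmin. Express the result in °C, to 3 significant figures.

√ΔT = ET₀ / [0.0023 × 0.408 × Ra × (Tmean+17.8)] = 3.86 / (0.0023 × 9.8328 × 35.60) = 4.7944
ΔT = 4.7944² = 22.986 °C

23.0 °C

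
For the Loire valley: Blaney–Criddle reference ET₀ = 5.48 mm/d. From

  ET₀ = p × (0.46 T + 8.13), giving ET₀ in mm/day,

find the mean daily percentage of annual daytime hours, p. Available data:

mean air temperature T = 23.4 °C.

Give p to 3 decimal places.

p = ET₀ / (0.46 T + 8.13) = 5.48 / (0.46 × 23.4 + 8.13) = 5.48 / 18.894 = 0.2900

0.290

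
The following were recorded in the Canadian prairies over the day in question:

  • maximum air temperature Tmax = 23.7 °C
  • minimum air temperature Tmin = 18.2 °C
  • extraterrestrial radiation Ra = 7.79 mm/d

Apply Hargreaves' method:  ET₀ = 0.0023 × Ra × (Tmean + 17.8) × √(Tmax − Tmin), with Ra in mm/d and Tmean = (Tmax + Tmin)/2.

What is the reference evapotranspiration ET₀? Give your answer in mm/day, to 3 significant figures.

Tmean = (23.7 + 18.2)/2 = 20.95 °C
ET₀ = 0.0023 × 7.79 × (20.95 + 17.8) × √5.5 = 0.0023 × 7.79 × 38.75 × 2.3452 = 1.6282 mm/d

1.63 mm/day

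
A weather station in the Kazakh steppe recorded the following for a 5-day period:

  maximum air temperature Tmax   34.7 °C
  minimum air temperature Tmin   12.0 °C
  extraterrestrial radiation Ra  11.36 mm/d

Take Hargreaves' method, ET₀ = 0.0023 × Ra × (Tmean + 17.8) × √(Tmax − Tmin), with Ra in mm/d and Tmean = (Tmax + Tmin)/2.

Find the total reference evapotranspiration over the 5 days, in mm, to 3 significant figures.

25.6 mm

Tmean = (34.7 + 12.0)/2 = 23.35 °C
ET₀ = 0.0023 × 11.36 × (23.35 + 17.8) × √22.7 = 0.0023 × 11.36 × 41.15 × 4.7645 = 5.1226 mm/d
Over 5 days: 5.1226 × 5 = 25.613 mm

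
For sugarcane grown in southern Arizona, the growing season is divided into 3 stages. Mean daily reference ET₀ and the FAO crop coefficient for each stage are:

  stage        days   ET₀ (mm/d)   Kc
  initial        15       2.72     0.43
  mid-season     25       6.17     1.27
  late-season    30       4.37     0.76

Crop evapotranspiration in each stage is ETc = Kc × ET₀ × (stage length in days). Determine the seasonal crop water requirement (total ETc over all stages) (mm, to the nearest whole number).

313 mm

initial: 0.43 × 2.72 × 15 = 17.54 mm
mid-season: 1.27 × 6.17 × 25 = 195.90 mm
late-season: 0.76 × 4.37 × 30 = 99.64 mm
Seasonal total = 313.08 mm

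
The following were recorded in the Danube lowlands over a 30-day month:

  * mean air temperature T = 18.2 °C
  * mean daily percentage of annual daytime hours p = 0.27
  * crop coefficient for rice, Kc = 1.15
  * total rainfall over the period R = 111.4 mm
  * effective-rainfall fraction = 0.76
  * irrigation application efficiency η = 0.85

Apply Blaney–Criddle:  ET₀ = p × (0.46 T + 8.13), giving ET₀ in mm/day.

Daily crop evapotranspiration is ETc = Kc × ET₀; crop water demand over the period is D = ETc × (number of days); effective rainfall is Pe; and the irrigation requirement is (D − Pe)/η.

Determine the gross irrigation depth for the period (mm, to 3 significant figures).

81.2 mm

ET₀ = 0.27 × (0.46 × 18.2 + 8.13) = 0.27 × 16.502 = 4.4555 mm/d
ETc = Kc × ET₀ = 1.15 × 4.4555 = 5.1238 mm/d
Crop demand D = ETc × 30 d = 5.1238 × 30 = 153.714 mm
Pe = 0.76 × 111.4 = 84.664 mm
D − Pe = 153.714 − 84.664 = 69.050 mm
Gross irrigation = 69.050 / 0.85 = 81.235 mm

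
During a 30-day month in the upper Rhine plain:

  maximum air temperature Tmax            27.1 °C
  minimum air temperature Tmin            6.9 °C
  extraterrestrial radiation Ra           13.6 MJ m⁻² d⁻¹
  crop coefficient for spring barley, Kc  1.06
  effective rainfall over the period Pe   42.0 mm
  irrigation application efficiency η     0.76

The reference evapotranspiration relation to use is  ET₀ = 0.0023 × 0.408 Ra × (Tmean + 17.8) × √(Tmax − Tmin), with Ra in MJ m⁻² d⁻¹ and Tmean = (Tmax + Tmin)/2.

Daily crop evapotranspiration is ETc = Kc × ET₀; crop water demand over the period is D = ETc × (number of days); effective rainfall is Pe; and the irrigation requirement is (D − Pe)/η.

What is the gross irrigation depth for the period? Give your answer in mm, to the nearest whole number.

Tmean = (27.1 + 6.9)/2 = 17.00 °C
0.408 Ra = 0.408 × 13.6 = 5.5488 mm/d equivalent
ET₀ = 0.0023 × 5.5488 × (17.00 + 17.8) × √20.2 = 0.0023 × 5.5488 × 34.80 × 4.4944 = 1.9961 mm/d
ETc = Kc × ET₀ = 1.06 × 1.9961 = 2.1159 mm/d
Crop demand D = ETc × 30 d = 2.1159 × 30 = 63.477 mm
D − Pe = 63.477 − 42.0 = 21.477 mm
Gross irrigation = 21.477 / 0.76 = 28.259 mm

28 mm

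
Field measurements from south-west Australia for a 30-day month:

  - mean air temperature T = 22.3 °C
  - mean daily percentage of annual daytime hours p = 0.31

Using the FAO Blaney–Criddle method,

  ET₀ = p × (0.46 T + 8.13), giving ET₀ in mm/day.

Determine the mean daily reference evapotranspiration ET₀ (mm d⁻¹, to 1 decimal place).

5.7 mm d⁻¹

ET₀ = 0.31 × (0.46 × 22.3 + 8.13) = 0.31 × 18.388 = 5.7003 mm/d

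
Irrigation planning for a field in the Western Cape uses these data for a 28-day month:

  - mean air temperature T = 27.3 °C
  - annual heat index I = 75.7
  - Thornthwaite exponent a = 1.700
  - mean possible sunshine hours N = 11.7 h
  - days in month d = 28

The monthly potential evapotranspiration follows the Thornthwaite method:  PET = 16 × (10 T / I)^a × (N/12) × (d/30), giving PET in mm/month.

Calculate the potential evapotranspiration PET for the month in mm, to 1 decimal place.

128.9 mm

10T/I = 10 × 27.3 / 75.7 = 3.6063
(10T/I)^a = 3.6063^1.700 = 8.8513
Uncorrected PET = 16 × 8.8513 = 141.621 mm
Correction = (N/12)(d/30) = (11.7/12)(28/30) = 0.9100
PET = 141.621 × 0.9100 = 128.875 mm/month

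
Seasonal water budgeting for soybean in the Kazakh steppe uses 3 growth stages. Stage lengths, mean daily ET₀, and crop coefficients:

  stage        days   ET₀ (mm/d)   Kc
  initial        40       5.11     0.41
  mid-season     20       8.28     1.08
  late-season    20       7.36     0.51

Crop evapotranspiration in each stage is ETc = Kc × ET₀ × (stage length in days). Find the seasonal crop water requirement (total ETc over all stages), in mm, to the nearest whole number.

initial: 0.41 × 5.11 × 40 = 83.80 mm
mid-season: 1.08 × 8.28 × 20 = 178.85 mm
late-season: 0.51 × 7.36 × 20 = 75.07 mm
Seasonal total = 337.72 mm

338 mm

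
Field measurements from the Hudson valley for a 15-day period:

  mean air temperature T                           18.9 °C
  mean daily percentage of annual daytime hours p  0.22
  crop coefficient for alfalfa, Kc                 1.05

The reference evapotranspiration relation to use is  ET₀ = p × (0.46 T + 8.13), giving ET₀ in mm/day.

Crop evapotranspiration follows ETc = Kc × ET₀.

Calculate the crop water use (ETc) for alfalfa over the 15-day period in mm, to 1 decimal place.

58.3 mm

ET₀ = 0.22 × (0.46 × 18.9 + 8.13) = 0.22 × 16.824 = 3.7013 mm/d
ETc = Kc × ET₀ = 1.05 × 3.7013 = 3.8864 mm/d
Over 15 days: 3.8864 × 15 = 58.296 mm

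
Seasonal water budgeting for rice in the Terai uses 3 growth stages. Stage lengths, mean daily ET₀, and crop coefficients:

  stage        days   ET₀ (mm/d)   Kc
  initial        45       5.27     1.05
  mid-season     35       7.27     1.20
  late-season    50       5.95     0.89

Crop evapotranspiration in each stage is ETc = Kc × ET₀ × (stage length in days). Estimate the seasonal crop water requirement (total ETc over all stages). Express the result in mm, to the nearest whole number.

819 mm

initial: 1.05 × 5.27 × 45 = 249.01 mm
mid-season: 1.20 × 7.27 × 35 = 305.34 mm
late-season: 0.89 × 5.95 × 50 = 264.78 mm
Seasonal total = 819.13 mm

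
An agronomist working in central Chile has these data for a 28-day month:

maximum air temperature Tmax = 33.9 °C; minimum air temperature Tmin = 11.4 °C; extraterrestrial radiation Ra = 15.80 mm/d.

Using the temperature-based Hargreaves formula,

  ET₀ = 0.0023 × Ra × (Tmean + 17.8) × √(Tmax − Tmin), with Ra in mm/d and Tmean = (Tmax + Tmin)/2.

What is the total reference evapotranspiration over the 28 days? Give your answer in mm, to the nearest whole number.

195 mm

Tmean = (33.9 + 11.4)/2 = 22.65 °C
ET₀ = 0.0023 × 15.80 × (22.65 + 17.8) × √22.5 = 0.0023 × 15.80 × 40.45 × 4.7434 = 6.9726 mm/d
Over 28 days: 6.9726 × 28 = 195.233 mm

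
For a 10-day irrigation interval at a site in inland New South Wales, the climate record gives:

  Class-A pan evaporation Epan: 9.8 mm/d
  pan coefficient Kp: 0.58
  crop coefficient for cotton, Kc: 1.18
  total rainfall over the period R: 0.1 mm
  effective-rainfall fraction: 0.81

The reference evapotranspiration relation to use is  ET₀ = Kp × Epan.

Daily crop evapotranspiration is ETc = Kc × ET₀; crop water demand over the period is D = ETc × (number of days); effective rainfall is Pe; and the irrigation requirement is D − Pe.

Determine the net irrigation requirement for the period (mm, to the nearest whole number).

ET₀ = 0.58 × 9.8 = 5.6840 mm/d
ETc = Kc × ET₀ = 1.18 × 5.6840 = 6.7071 mm/d
Crop demand D = ETc × 10 d = 6.7071 × 10 = 67.071 mm
Pe = 0.81 × 0.1 = 0.081 mm
D − Pe = 67.071 − 0.081 = 66.990 mm

67 mm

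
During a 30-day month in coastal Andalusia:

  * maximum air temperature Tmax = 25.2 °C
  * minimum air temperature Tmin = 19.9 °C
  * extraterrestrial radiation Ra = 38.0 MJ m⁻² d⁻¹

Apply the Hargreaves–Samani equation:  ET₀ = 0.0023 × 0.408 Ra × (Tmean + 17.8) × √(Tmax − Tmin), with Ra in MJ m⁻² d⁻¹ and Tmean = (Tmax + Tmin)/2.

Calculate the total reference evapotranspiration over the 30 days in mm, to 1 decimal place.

Tmean = (25.2 + 19.9)/2 = 22.55 °C
0.408 Ra = 0.408 × 38.0 = 15.5040 mm/d equivalent
ET₀ = 0.0023 × 15.5040 × (22.55 + 17.8) × √5.3 = 0.0023 × 15.5040 × 40.35 × 2.3022 = 3.3125 mm/d
Over 30 days: 3.3125 × 30 = 99.375 mm

99.4 mm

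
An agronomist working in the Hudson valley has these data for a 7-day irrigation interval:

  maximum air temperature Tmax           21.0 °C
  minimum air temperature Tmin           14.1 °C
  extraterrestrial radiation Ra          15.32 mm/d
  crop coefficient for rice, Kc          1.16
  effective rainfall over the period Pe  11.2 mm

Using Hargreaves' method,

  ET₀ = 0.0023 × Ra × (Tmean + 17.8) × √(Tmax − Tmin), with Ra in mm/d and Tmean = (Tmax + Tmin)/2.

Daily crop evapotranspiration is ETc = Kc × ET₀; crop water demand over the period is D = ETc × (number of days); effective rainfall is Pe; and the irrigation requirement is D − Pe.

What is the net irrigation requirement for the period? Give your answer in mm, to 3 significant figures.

Tmean = (21.0 + 14.1)/2 = 17.55 °C
ET₀ = 0.0023 × 15.32 × (17.55 + 17.8) × √6.9 = 0.0023 × 15.32 × 35.35 × 2.6268 = 3.2719 mm/d
ETc = Kc × ET₀ = 1.16 × 3.2719 = 3.7954 mm/d
Crop demand D = ETc × 7 d = 3.7954 × 7 = 26.568 mm
D − Pe = 26.568 − 11.2 = 15.368 mm

15.4 mm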